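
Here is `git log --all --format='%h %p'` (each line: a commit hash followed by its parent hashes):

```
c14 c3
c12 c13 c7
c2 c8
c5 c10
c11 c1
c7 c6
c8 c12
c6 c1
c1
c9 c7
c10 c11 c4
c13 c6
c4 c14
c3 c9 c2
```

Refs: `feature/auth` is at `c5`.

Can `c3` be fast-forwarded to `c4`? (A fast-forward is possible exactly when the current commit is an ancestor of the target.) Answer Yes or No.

A fast-forward from c3 to c4 is possible iff c3 is an ancestor of c4.
Ancestors of c4: {c1, c12, c13, c14, c2, c3, c4, c6, c7, c8, c9}.
c3 is among them, so fast-forward is possible.

Yes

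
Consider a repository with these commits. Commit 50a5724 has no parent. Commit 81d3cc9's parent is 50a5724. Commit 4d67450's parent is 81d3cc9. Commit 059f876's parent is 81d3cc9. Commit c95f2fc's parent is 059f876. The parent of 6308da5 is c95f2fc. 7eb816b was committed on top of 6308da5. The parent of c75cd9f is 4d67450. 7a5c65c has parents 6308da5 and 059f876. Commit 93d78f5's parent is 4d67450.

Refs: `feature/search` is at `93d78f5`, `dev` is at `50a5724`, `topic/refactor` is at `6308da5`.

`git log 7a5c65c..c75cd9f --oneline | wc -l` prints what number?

2

Reachable from c75cd9f: {4d67450, 50a5724, 81d3cc9, c75cd9f}.
Reachable from 7a5c65c: {059f876, 50a5724, 6308da5, 7a5c65c, 81d3cc9, c95f2fc}.
In c75cd9f's history but not 7a5c65c's: {4d67450, c75cd9f} — 2 commits.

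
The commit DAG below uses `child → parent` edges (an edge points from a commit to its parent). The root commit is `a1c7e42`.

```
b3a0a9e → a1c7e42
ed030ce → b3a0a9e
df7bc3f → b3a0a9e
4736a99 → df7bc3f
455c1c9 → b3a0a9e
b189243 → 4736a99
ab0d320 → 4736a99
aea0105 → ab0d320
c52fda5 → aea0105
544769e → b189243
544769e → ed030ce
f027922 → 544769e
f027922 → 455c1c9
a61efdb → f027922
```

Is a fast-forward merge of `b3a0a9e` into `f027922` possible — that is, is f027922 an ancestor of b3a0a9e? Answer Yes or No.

No

A fast-forward from f027922 to b3a0a9e is possible iff f027922 is an ancestor of b3a0a9e.
Ancestors of b3a0a9e: {a1c7e42, b3a0a9e}.
f027922 is not among them, so fast-forward is not possible.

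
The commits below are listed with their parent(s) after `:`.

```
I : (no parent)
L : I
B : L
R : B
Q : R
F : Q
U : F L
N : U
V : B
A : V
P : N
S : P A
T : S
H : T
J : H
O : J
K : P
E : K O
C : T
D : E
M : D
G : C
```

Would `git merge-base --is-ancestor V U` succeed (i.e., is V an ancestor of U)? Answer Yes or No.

Ancestors of U: {B, F, I, L, Q, R, U}.
V is not in that set, so it is not an ancestor of U.

No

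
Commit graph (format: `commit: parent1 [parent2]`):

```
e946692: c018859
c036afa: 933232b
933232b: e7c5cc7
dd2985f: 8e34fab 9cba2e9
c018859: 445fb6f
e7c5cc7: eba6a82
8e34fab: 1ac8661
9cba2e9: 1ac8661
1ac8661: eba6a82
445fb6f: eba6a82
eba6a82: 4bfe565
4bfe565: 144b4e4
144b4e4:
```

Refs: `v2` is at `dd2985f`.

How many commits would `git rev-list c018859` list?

Walking parent pointers from c018859: reachable set = {144b4e4, 445fb6f, 4bfe565, c018859, eba6a82}.
That is 5 commits.

5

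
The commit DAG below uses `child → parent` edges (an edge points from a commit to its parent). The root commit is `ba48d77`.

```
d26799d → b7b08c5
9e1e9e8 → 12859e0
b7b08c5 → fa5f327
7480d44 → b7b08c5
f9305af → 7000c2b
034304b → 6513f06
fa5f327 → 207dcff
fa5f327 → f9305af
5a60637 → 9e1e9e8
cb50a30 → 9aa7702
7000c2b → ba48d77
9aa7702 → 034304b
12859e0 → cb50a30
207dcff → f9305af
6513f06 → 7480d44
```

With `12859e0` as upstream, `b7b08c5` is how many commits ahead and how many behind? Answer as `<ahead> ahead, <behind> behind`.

Reachable from b7b08c5: {207dcff, 7000c2b, b7b08c5, ba48d77, f9305af, fa5f327}.
Reachable from 12859e0: {034304b, 12859e0, 207dcff, 6513f06, 7000c2b, 7480d44, 9aa7702, b7b08c5, ba48d77, cb50a30, f9305af, fa5f327}.
Only in b7b08c5's history (ahead): {} — 0.
Only in 12859e0's history (behind): {034304b, 12859e0, 6513f06, 7480d44, 9aa7702, cb50a30} — 6.

0 ahead, 6 behind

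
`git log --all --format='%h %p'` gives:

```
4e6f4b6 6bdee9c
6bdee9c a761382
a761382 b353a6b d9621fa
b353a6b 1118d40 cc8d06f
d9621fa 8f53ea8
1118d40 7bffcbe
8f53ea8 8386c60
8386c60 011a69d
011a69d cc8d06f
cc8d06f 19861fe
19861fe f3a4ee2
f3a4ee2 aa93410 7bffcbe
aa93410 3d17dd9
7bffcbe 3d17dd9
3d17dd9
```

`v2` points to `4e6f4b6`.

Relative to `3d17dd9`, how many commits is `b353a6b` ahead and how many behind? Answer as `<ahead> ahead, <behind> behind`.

7 ahead, 0 behind

Reachable from b353a6b: {1118d40, 19861fe, 3d17dd9, 7bffcbe, aa93410, b353a6b, cc8d06f, f3a4ee2}.
Reachable from 3d17dd9: {3d17dd9}.
Only in b353a6b's history (ahead): {1118d40, 19861fe, 7bffcbe, aa93410, b353a6b, cc8d06f, f3a4ee2} — 7.
Only in 3d17dd9's history (behind): {} — 0.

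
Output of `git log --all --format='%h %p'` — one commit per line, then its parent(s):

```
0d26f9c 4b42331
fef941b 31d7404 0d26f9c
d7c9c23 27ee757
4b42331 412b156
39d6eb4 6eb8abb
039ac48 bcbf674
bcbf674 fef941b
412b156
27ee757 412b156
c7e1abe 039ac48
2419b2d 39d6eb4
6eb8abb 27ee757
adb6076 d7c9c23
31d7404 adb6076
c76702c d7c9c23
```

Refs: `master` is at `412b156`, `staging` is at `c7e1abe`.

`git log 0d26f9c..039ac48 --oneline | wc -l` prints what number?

7

Reachable from 039ac48: {039ac48, 0d26f9c, 27ee757, 31d7404, 412b156, 4b42331, adb6076, bcbf674, d7c9c23, fef941b}.
Reachable from 0d26f9c: {0d26f9c, 412b156, 4b42331}.
In 039ac48's history but not 0d26f9c's: {039ac48, 27ee757, 31d7404, adb6076, bcbf674, d7c9c23, fef941b} — 7 commits.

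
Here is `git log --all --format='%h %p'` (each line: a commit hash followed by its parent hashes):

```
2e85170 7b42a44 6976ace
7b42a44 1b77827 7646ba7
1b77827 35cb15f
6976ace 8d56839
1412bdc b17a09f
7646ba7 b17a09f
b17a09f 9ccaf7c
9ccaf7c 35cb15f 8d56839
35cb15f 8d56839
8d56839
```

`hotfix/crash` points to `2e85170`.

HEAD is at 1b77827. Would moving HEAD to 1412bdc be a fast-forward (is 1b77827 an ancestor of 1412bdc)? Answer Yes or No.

A fast-forward from 1b77827 to 1412bdc is possible iff 1b77827 is an ancestor of 1412bdc.
Ancestors of 1412bdc: {1412bdc, 35cb15f, 8d56839, 9ccaf7c, b17a09f}.
1b77827 is not among them, so fast-forward is not possible.

No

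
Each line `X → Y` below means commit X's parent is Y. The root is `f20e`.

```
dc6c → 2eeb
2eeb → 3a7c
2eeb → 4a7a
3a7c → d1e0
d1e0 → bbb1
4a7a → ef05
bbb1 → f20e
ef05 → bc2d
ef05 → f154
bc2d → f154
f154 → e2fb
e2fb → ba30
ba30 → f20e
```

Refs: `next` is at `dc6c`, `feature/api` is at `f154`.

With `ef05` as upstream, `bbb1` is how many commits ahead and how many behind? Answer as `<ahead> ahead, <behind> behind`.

1 ahead, 5 behind

Reachable from bbb1: {bbb1, f20e}.
Reachable from ef05: {ba30, bc2d, e2fb, ef05, f154, f20e}.
Only in bbb1's history (ahead): {bbb1} — 1.
Only in ef05's history (behind): {ba30, bc2d, e2fb, ef05, f154} — 5.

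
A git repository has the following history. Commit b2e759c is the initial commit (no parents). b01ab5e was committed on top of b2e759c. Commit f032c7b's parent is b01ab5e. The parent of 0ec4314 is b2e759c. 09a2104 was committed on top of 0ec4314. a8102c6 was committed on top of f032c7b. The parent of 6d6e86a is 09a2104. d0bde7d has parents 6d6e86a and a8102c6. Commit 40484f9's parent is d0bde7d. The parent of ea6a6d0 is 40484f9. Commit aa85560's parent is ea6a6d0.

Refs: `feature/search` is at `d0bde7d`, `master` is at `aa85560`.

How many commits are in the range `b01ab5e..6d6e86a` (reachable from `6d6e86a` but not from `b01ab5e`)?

Reachable from 6d6e86a: {09a2104, 0ec4314, 6d6e86a, b2e759c}.
Reachable from b01ab5e: {b01ab5e, b2e759c}.
In 6d6e86a's history but not b01ab5e's: {09a2104, 0ec4314, 6d6e86a} — 3 commits.

3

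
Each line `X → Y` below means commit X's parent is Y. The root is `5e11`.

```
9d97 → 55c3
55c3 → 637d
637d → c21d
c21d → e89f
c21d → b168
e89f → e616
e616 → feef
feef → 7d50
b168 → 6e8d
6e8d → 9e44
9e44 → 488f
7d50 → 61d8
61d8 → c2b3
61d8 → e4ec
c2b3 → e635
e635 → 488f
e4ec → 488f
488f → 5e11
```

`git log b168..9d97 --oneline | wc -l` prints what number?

12

Reachable from 9d97: {488f, 55c3, 5e11, 61d8, 637d, 6e8d, 7d50, 9d97, 9e44, b168, c21d, c2b3, e4ec, e616, e635, e89f, feef}.
Reachable from b168: {488f, 5e11, 6e8d, 9e44, b168}.
In 9d97's history but not b168's: {55c3, 61d8, 637d, 7d50, 9d97, c21d, c2b3, e4ec, e616, e635, e89f, feef} — 12 commits.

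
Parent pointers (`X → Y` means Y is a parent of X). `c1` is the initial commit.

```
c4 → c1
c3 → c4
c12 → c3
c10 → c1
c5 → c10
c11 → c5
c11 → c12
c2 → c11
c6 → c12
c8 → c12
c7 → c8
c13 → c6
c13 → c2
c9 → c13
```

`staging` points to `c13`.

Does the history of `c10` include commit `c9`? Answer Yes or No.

Ancestors of c10: {c1, c10}.
c9 is not in that set, so it is not an ancestor of c10.

No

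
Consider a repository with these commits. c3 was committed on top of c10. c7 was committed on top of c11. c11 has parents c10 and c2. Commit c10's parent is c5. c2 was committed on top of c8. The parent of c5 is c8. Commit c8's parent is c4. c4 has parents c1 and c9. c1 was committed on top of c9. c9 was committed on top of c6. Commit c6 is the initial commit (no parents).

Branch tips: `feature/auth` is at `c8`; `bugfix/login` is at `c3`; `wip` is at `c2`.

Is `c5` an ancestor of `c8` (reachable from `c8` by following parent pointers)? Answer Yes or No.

Ancestors of c8: {c1, c4, c6, c8, c9}.
c5 is not in that set, so it is not an ancestor of c8.

No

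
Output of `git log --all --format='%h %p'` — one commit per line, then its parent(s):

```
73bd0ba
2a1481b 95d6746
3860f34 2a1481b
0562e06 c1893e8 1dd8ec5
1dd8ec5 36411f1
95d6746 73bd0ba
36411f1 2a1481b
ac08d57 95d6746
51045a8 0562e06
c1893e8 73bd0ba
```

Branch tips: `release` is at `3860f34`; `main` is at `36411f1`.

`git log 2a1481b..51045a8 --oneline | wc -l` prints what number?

Reachable from 51045a8: {0562e06, 1dd8ec5, 2a1481b, 36411f1, 51045a8, 73bd0ba, 95d6746, c1893e8}.
Reachable from 2a1481b: {2a1481b, 73bd0ba, 95d6746}.
In 51045a8's history but not 2a1481b's: {0562e06, 1dd8ec5, 36411f1, 51045a8, c1893e8} — 5 commits.

5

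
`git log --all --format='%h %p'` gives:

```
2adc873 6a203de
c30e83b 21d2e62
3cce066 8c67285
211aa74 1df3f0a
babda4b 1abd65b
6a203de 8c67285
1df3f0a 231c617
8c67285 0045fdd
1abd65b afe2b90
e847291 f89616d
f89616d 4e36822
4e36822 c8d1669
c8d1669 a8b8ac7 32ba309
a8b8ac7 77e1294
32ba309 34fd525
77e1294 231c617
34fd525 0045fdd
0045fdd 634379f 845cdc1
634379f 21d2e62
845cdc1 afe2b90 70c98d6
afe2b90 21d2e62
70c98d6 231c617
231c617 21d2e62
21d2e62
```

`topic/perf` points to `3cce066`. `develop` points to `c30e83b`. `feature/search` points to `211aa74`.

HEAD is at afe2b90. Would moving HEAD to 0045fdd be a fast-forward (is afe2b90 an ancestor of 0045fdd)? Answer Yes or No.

A fast-forward from afe2b90 to 0045fdd is possible iff afe2b90 is an ancestor of 0045fdd.
Ancestors of 0045fdd: {0045fdd, 21d2e62, 231c617, 634379f, 70c98d6, 845cdc1, afe2b90}.
afe2b90 is among them, so fast-forward is possible.

Yes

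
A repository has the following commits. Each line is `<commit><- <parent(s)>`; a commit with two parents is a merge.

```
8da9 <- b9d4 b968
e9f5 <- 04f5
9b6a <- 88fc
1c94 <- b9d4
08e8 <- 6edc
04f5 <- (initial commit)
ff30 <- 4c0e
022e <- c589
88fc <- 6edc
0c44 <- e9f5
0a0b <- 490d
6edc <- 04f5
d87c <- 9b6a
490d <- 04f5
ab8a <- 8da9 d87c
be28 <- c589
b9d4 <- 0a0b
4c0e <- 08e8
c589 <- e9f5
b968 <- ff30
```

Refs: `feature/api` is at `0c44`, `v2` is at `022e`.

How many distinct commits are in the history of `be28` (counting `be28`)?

4

Walking parent pointers from be28: reachable set = {04f5, be28, c589, e9f5}.
That is 4 commits.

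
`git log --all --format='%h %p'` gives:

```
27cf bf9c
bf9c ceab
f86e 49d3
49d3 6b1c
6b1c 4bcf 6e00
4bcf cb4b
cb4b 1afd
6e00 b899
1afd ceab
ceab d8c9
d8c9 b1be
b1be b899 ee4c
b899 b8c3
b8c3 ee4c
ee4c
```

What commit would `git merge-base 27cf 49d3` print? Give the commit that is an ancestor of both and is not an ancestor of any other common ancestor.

Ancestors of 27cf: {27cf, b1be, b899, b8c3, bf9c, ceab, d8c9, ee4c}.
Ancestors of 49d3: {1afd, 49d3, 4bcf, 6b1c, 6e00, b1be, b899, b8c3, cb4b, ceab, d8c9, ee4c}.
Common ancestors: {b1be, b899, b8c3, ceab, d8c9, ee4c}.
Among these, ceab is not an ancestor of any other common ancestor — it is the merge base.

ceab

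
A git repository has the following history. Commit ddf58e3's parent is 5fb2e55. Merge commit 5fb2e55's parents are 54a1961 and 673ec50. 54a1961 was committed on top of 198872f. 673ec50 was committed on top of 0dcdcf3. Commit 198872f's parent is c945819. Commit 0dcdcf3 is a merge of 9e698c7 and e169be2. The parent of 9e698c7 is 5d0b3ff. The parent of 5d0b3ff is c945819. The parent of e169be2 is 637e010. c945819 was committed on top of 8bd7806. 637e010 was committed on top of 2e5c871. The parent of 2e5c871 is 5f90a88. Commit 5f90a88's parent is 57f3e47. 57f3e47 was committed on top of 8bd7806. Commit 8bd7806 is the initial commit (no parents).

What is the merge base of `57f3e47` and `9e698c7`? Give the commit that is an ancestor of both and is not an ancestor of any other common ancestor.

Ancestors of 57f3e47: {57f3e47, 8bd7806}.
Ancestors of 9e698c7: {5d0b3ff, 8bd7806, 9e698c7, c945819}.
Common ancestors: {8bd7806}.
The only common ancestor is 8bd7806, so it is the merge base.

8bd7806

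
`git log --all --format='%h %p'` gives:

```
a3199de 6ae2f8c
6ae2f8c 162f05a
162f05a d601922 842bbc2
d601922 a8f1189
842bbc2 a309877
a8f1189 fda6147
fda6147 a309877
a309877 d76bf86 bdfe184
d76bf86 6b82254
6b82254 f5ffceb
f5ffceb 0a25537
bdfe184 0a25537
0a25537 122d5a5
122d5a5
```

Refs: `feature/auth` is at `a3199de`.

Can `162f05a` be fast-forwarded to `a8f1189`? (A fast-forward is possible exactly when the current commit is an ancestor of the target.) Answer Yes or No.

No

A fast-forward from 162f05a to a8f1189 is possible iff 162f05a is an ancestor of a8f1189.
Ancestors of a8f1189: {0a25537, 122d5a5, 6b82254, a309877, a8f1189, bdfe184, d76bf86, f5ffceb, fda6147}.
162f05a is not among them, so fast-forward is not possible.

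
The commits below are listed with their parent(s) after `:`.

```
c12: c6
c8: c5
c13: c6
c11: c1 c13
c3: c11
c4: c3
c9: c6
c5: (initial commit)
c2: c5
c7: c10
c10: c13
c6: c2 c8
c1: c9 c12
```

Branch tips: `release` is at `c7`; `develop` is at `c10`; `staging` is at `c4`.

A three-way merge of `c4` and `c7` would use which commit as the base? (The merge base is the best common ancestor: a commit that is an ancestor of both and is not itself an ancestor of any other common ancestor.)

c13

Ancestors of c4: {c1, c11, c12, c13, c2, c3, c4, c5, c6, c8, c9}.
Ancestors of c7: {c10, c13, c2, c5, c6, c7, c8}.
Common ancestors: {c13, c2, c5, c6, c8}.
Among these, c13 is not an ancestor of any other common ancestor — it is the merge base.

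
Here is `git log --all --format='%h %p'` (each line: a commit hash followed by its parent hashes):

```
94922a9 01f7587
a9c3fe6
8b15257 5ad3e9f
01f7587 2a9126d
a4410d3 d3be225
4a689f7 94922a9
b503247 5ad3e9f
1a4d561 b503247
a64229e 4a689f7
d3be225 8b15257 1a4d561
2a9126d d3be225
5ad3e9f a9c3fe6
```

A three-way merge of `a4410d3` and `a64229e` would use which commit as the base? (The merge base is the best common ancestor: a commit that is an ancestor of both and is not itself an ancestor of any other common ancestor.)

Ancestors of a4410d3: {1a4d561, 5ad3e9f, 8b15257, a4410d3, a9c3fe6, b503247, d3be225}.
Ancestors of a64229e: {01f7587, 1a4d561, 2a9126d, 4a689f7, 5ad3e9f, 8b15257, 94922a9, a64229e, a9c3fe6, b503247, d3be225}.
Common ancestors: {1a4d561, 5ad3e9f, 8b15257, a9c3fe6, b503247, d3be225}.
Among these, d3be225 is not an ancestor of any other common ancestor — it is the merge base.

d3be225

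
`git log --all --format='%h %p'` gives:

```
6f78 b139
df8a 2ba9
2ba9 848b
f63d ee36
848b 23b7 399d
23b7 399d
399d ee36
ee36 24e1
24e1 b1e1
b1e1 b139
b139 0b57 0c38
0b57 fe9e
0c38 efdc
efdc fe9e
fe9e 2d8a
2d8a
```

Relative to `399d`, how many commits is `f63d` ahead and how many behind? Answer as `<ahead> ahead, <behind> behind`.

1 ahead, 1 behind

Reachable from f63d: {0b57, 0c38, 24e1, 2d8a, b139, b1e1, ee36, efdc, f63d, fe9e}.
Reachable from 399d: {0b57, 0c38, 24e1, 2d8a, 399d, b139, b1e1, ee36, efdc, fe9e}.
Only in f63d's history (ahead): {f63d} — 1.
Only in 399d's history (behind): {399d} — 1.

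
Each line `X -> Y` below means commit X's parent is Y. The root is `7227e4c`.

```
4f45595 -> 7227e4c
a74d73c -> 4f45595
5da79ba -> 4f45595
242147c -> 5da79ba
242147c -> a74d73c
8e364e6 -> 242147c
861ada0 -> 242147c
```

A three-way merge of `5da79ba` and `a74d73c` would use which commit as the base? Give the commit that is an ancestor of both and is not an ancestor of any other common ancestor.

Ancestors of 5da79ba: {4f45595, 5da79ba, 7227e4c}.
Ancestors of a74d73c: {4f45595, 7227e4c, a74d73c}.
Common ancestors: {4f45595, 7227e4c}.
Among these, 4f45595 is not an ancestor of any other common ancestor — it is the merge base.

4f45595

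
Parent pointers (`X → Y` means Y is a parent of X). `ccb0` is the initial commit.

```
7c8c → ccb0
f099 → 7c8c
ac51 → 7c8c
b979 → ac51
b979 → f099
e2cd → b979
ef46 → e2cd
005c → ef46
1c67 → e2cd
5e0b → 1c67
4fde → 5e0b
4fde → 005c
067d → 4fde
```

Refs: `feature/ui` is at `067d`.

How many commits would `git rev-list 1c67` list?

7

Walking parent pointers from 1c67: reachable set = {1c67, 7c8c, ac51, b979, ccb0, e2cd, f099}.
That is 7 commits.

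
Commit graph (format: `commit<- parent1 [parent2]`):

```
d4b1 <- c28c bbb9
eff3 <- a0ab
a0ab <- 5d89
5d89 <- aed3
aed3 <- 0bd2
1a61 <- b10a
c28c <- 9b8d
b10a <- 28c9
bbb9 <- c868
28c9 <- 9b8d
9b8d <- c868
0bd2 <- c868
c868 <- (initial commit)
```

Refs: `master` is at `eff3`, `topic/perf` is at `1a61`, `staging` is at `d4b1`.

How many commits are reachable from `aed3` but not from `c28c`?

Reachable from aed3: {0bd2, aed3, c868}.
Reachable from c28c: {9b8d, c28c, c868}.
In aed3's history but not c28c's: {0bd2, aed3} — 2 commits.

2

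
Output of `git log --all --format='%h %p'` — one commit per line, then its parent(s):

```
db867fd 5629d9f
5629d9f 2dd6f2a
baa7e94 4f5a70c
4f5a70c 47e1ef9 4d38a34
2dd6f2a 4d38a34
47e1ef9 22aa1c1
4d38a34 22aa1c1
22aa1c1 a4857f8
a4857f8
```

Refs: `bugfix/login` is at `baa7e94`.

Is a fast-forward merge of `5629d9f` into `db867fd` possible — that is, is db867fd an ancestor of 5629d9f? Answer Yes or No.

A fast-forward from db867fd to 5629d9f is possible iff db867fd is an ancestor of 5629d9f.
Ancestors of 5629d9f: {22aa1c1, 2dd6f2a, 4d38a34, 5629d9f, a4857f8}.
db867fd is not among them, so fast-forward is not possible.

No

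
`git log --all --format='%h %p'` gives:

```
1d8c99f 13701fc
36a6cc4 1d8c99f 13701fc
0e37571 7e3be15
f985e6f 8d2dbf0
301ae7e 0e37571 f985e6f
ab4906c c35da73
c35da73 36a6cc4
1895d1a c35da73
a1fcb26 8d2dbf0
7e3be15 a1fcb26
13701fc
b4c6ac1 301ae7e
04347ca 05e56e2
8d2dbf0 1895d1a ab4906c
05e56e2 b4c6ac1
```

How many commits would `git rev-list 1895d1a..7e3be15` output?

4

Reachable from 7e3be15: {13701fc, 1895d1a, 1d8c99f, 36a6cc4, 7e3be15, 8d2dbf0, a1fcb26, ab4906c, c35da73}.
Reachable from 1895d1a: {13701fc, 1895d1a, 1d8c99f, 36a6cc4, c35da73}.
In 7e3be15's history but not 1895d1a's: {7e3be15, 8d2dbf0, a1fcb26, ab4906c} — 4 commits.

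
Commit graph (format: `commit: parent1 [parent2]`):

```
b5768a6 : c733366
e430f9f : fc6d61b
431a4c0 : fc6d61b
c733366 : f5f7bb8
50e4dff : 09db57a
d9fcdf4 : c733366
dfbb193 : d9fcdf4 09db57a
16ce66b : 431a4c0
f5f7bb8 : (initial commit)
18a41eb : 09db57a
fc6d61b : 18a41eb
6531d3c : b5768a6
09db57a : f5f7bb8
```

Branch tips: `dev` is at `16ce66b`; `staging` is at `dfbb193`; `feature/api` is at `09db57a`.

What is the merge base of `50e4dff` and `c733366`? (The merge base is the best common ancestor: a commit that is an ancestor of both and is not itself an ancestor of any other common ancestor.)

Ancestors of 50e4dff: {09db57a, 50e4dff, f5f7bb8}.
Ancestors of c733366: {c733366, f5f7bb8}.
Common ancestors: {f5f7bb8}.
The only common ancestor is f5f7bb8, so it is the merge base.

f5f7bb8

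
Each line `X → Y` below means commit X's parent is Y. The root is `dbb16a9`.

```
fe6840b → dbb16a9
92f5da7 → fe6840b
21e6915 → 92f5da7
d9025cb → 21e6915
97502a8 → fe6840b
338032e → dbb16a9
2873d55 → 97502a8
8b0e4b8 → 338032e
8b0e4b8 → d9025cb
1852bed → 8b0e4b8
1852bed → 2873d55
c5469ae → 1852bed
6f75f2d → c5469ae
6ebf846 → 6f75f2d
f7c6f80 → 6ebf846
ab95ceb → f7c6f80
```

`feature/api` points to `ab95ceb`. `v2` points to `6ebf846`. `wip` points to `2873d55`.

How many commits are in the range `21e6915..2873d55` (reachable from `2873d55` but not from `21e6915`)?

2

Reachable from 2873d55: {2873d55, 97502a8, dbb16a9, fe6840b}.
Reachable from 21e6915: {21e6915, 92f5da7, dbb16a9, fe6840b}.
In 2873d55's history but not 21e6915's: {2873d55, 97502a8} — 2 commits.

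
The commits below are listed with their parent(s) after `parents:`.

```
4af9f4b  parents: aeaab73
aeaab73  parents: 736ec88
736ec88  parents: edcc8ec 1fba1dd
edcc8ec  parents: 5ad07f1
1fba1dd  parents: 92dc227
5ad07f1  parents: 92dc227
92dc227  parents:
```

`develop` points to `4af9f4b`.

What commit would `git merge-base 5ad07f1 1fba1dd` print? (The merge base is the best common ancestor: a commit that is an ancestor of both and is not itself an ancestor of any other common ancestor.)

Ancestors of 5ad07f1: {5ad07f1, 92dc227}.
Ancestors of 1fba1dd: {1fba1dd, 92dc227}.
Common ancestors: {92dc227}.
The only common ancestor is 92dc227, so it is the merge base.

92dc227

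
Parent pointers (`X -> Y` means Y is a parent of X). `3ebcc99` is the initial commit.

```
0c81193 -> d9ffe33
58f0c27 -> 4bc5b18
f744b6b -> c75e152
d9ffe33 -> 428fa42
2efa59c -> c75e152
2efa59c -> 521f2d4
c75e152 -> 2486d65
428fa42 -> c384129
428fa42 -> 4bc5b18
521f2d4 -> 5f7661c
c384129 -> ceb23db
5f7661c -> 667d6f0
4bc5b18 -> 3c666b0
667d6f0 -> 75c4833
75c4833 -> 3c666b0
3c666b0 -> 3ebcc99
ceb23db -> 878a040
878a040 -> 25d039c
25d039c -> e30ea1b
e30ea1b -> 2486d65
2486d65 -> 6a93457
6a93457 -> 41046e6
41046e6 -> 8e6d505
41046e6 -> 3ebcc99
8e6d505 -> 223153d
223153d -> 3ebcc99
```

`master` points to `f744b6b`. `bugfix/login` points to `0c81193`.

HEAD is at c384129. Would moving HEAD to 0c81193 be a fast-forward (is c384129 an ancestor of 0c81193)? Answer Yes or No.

Yes

A fast-forward from c384129 to 0c81193 is possible iff c384129 is an ancestor of 0c81193.
Ancestors of 0c81193: {0c81193, 223153d, 2486d65, 25d039c, 3c666b0, 3ebcc99, 41046e6, 428fa42, 4bc5b18, 6a93457, 878a040, 8e6d505, c384129, ceb23db, d9ffe33, e30ea1b}.
c384129 is among them, so fast-forward is possible.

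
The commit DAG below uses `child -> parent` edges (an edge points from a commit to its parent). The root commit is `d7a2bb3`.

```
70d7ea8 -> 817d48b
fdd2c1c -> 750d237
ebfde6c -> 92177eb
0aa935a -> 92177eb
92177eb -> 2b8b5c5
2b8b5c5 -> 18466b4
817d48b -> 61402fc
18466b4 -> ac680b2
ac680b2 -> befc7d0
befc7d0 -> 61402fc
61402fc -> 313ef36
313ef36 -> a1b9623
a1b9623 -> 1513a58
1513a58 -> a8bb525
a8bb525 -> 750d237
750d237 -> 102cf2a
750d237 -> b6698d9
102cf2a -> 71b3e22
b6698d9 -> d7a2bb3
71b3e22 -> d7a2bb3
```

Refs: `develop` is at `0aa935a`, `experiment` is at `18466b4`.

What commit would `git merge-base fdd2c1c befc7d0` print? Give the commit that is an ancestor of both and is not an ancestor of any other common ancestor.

Ancestors of fdd2c1c: {102cf2a, 71b3e22, 750d237, b6698d9, d7a2bb3, fdd2c1c}.
Ancestors of befc7d0: {102cf2a, 1513a58, 313ef36, 61402fc, 71b3e22, 750d237, a1b9623, a8bb525, b6698d9, befc7d0, d7a2bb3}.
Common ancestors: {102cf2a, 71b3e22, 750d237, b6698d9, d7a2bb3}.
Among these, 750d237 is not an ancestor of any other common ancestor — it is the merge base.

750d237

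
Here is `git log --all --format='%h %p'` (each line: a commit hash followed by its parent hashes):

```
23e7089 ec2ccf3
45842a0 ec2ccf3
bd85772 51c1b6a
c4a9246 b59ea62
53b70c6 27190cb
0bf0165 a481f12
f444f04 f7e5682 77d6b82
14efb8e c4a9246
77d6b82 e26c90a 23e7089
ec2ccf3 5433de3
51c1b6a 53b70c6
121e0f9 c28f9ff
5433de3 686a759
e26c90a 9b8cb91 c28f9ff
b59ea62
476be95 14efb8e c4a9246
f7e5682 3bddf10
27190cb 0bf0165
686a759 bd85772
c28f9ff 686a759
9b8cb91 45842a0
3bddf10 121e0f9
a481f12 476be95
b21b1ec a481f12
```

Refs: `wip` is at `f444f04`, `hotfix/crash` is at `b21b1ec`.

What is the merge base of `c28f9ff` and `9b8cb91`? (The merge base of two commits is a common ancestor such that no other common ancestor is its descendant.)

686a759

Ancestors of c28f9ff: {0bf0165, 14efb8e, 27190cb, 476be95, 51c1b6a, 53b70c6, 686a759, a481f12, b59ea62, bd85772, c28f9ff, c4a9246}.
Ancestors of 9b8cb91: {0bf0165, 14efb8e, 27190cb, 45842a0, 476be95, 51c1b6a, 53b70c6, 5433de3, 686a759, 9b8cb91, a481f12, b59ea62, bd85772, c4a9246, ec2ccf3}.
Common ancestors: {0bf0165, 14efb8e, 27190cb, 476be95, 51c1b6a, 53b70c6, 686a759, a481f12, b59ea62, bd85772, c4a9246}.
Among these, 686a759 is not an ancestor of any other common ancestor — it is the merge base.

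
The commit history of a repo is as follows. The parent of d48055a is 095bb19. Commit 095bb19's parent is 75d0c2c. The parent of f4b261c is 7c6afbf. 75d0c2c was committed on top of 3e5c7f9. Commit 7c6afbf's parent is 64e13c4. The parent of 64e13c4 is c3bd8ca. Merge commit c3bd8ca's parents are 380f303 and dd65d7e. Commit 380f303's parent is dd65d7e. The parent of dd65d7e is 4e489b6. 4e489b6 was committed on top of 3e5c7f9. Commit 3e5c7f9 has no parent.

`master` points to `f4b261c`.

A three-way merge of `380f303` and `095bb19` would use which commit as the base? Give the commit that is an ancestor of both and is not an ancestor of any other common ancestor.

3e5c7f9

Ancestors of 380f303: {380f303, 3e5c7f9, 4e489b6, dd65d7e}.
Ancestors of 095bb19: {095bb19, 3e5c7f9, 75d0c2c}.
Common ancestors: {3e5c7f9}.
The only common ancestor is 3e5c7f9, so it is the merge base.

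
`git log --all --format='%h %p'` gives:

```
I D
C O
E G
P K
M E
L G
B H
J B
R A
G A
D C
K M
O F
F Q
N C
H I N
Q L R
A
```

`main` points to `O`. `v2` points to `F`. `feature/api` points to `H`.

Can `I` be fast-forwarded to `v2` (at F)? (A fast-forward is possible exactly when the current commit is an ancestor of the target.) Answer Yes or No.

A fast-forward from I to F is possible iff I is an ancestor of F.
Ancestors of F: {A, F, G, L, Q, R}.
I is not among them, so fast-forward is not possible.

No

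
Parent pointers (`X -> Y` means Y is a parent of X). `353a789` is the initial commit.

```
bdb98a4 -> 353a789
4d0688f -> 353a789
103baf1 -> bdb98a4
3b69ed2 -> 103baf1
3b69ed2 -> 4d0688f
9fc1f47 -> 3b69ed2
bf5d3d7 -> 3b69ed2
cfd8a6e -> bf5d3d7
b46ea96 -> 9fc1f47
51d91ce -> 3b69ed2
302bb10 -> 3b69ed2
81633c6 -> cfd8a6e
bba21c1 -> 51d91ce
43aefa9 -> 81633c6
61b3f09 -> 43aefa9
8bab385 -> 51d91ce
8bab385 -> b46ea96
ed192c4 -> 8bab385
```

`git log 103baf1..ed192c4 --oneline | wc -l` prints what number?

7

Reachable from ed192c4: {103baf1, 353a789, 3b69ed2, 4d0688f, 51d91ce, 8bab385, 9fc1f47, b46ea96, bdb98a4, ed192c4}.
Reachable from 103baf1: {103baf1, 353a789, bdb98a4}.
In ed192c4's history but not 103baf1's: {3b69ed2, 4d0688f, 51d91ce, 8bab385, 9fc1f47, b46ea96, ed192c4} — 7 commits.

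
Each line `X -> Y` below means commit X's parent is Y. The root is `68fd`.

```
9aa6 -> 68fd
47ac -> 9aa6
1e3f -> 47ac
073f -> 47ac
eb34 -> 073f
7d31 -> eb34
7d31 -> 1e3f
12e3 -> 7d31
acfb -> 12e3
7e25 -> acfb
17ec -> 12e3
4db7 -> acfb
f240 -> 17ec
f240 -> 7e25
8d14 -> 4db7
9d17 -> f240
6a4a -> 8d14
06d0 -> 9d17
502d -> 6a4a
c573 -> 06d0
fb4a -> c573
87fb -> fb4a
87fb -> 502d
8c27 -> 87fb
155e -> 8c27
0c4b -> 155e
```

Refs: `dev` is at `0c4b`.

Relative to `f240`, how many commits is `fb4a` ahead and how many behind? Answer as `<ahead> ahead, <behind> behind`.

4 ahead, 0 behind

Reachable from fb4a: {06d0, 073f, 12e3, 17ec, 1e3f, 47ac, 68fd, 7d31, 7e25, 9aa6, 9d17, acfb, c573, eb34, f240, fb4a}.
Reachable from f240: {073f, 12e3, 17ec, 1e3f, 47ac, 68fd, 7d31, 7e25, 9aa6, acfb, eb34, f240}.
Only in fb4a's history (ahead): {06d0, 9d17, c573, fb4a} — 4.
Only in f240's history (behind): {} — 0.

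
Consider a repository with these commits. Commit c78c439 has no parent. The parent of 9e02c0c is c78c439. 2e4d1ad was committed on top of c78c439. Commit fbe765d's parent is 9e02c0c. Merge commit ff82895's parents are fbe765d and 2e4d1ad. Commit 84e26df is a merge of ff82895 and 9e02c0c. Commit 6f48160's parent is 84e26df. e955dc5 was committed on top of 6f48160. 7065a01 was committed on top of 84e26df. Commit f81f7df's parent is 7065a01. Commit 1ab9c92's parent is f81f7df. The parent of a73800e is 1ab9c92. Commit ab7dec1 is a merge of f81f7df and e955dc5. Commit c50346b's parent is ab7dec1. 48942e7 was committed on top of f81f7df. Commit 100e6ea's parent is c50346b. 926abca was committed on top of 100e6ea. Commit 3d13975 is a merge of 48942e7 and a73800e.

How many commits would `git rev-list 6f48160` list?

Walking parent pointers from 6f48160: reachable set = {2e4d1ad, 6f48160, 84e26df, 9e02c0c, c78c439, fbe765d, ff82895}.
That is 7 commits.

7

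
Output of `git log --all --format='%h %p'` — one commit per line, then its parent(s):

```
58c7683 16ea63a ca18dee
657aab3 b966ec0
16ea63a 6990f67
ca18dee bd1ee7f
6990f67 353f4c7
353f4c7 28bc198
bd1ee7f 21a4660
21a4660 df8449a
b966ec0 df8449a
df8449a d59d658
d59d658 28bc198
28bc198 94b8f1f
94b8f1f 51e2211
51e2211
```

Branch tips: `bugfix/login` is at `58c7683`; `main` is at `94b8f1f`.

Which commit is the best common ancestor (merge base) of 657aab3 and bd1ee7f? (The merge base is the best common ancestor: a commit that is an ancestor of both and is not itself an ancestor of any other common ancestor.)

Ancestors of 657aab3: {28bc198, 51e2211, 657aab3, 94b8f1f, b966ec0, d59d658, df8449a}.
Ancestors of bd1ee7f: {21a4660, 28bc198, 51e2211, 94b8f1f, bd1ee7f, d59d658, df8449a}.
Common ancestors: {28bc198, 51e2211, 94b8f1f, d59d658, df8449a}.
Among these, df8449a is not an ancestor of any other common ancestor — it is the merge base.

df8449a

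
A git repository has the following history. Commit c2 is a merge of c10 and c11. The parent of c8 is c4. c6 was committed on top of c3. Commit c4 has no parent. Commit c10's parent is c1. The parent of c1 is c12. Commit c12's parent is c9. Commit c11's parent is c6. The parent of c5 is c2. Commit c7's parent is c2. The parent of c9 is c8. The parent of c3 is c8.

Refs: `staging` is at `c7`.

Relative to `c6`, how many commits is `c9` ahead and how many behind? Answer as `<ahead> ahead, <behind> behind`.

Reachable from c9: {c4, c8, c9}.
Reachable from c6: {c3, c4, c6, c8}.
Only in c9's history (ahead): {c9} — 1.
Only in c6's history (behind): {c3, c6} — 2.

1 ahead, 2 behind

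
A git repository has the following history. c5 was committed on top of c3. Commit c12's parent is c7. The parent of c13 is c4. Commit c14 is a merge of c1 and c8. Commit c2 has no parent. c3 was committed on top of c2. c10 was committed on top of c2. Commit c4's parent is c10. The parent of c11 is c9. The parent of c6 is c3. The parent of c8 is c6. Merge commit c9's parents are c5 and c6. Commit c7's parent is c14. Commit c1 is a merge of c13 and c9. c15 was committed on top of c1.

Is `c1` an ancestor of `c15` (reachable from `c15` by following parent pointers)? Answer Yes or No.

Yes

Ancestors of c15 (commits reachable by following parents): {c1, c10, c13, c15, c2, c3, c4, c5, c6, c9}.
c1 is in that set, so it is an ancestor of c15.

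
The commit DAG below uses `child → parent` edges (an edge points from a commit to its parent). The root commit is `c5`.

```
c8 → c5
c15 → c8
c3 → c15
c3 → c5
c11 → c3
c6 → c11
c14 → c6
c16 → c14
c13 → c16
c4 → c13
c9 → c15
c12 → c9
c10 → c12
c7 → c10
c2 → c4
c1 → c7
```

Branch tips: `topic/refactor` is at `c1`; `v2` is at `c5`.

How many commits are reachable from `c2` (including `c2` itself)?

11

Walking parent pointers from c2: reachable set = {c11, c13, c14, c15, c16, c2, c3, c4, c5, c6, c8}.
That is 11 commits.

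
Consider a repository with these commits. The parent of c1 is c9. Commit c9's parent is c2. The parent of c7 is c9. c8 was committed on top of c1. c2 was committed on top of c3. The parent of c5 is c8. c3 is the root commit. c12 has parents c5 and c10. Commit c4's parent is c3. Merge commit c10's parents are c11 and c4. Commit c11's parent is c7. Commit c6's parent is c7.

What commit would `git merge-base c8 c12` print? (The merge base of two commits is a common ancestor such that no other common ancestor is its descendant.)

Ancestors of c8: {c1, c2, c3, c8, c9}.
Ancestors of c12: {c1, c10, c11, c12, c2, c3, c4, c5, c7, c8, c9}.
Common ancestors: {c1, c2, c3, c8, c9}.
Among these, c8 is not an ancestor of any other common ancestor — it is the merge base.

c8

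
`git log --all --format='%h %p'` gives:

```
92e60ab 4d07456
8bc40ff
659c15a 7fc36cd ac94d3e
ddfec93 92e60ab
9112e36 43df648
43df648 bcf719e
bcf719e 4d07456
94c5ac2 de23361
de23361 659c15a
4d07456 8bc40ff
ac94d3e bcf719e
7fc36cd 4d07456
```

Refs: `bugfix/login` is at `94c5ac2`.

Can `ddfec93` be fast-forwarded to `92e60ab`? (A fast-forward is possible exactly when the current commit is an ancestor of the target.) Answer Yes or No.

A fast-forward from ddfec93 to 92e60ab is possible iff ddfec93 is an ancestor of 92e60ab.
Ancestors of 92e60ab: {4d07456, 8bc40ff, 92e60ab}.
ddfec93 is not among them, so fast-forward is not possible.

No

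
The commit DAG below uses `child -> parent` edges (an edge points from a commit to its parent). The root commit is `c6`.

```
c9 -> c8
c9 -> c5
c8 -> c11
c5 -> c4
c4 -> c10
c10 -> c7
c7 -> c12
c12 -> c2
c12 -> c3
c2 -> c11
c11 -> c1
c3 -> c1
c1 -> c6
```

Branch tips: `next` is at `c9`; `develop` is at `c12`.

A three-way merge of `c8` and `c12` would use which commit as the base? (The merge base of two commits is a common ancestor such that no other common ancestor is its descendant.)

Ancestors of c8: {c1, c11, c6, c8}.
Ancestors of c12: {c1, c11, c12, c2, c3, c6}.
Common ancestors: {c1, c11, c6}.
Among these, c11 is not an ancestor of any other common ancestor — it is the merge base.

c11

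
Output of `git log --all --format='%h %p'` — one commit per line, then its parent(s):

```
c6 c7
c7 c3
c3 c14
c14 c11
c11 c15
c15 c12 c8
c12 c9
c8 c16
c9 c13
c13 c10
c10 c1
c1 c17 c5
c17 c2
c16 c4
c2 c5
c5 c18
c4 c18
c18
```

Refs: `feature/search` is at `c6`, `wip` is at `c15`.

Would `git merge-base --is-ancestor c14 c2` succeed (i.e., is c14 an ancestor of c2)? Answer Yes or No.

No

Ancestors of c2: {c18, c2, c5}.
c14 is not in that set, so it is not an ancestor of c2.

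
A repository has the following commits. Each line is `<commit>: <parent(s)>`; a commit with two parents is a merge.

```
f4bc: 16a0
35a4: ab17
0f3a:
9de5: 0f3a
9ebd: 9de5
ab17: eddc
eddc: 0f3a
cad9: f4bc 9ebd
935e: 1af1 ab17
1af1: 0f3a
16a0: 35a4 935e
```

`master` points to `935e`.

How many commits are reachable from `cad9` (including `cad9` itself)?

11

Walking parent pointers from cad9: reachable set = {0f3a, 16a0, 1af1, 35a4, 935e, 9de5, 9ebd, ab17, cad9, eddc, f4bc}.
That is 11 commits.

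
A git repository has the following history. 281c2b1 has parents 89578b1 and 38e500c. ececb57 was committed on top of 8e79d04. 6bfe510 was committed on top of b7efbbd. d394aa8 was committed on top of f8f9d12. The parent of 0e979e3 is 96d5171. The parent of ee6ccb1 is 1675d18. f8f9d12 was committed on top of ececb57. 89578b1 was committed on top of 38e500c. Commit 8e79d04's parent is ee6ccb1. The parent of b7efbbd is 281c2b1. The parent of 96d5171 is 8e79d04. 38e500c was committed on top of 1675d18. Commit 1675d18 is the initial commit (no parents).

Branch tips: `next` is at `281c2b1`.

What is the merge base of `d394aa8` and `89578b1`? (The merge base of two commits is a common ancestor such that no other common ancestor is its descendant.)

1675d18

Ancestors of d394aa8: {1675d18, 8e79d04, d394aa8, ececb57, ee6ccb1, f8f9d12}.
Ancestors of 89578b1: {1675d18, 38e500c, 89578b1}.
Common ancestors: {1675d18}.
The only common ancestor is 1675d18, so it is the merge base.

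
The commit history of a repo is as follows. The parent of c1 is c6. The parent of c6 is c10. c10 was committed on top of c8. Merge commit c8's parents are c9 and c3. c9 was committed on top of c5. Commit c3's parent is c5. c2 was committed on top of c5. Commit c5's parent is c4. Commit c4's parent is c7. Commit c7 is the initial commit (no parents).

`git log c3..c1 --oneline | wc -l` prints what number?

Reachable from c1: {c1, c10, c3, c4, c5, c6, c7, c8, c9}.
Reachable from c3: {c3, c4, c5, c7}.
In c1's history but not c3's: {c1, c10, c6, c8, c9} — 5 commits.

5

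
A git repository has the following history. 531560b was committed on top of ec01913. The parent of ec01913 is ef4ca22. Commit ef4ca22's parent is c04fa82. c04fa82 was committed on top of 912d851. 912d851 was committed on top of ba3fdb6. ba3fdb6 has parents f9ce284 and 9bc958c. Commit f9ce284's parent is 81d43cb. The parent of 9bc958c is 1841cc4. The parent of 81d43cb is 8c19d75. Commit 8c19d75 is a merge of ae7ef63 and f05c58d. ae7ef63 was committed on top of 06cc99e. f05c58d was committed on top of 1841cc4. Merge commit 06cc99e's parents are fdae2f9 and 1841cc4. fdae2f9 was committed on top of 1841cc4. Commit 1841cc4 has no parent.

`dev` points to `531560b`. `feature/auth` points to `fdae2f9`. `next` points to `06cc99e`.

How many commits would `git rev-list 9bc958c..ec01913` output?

Reachable from ec01913: {06cc99e, 1841cc4, 81d43cb, 8c19d75, 912d851, 9bc958c, ae7ef63, ba3fdb6, c04fa82, ec01913, ef4ca22, f05c58d, f9ce284, fdae2f9}.
Reachable from 9bc958c: {1841cc4, 9bc958c}.
In ec01913's history but not 9bc958c's: {06cc99e, 81d43cb, 8c19d75, 912d851, ae7ef63, ba3fdb6, c04fa82, ec01913, ef4ca22, f05c58d, f9ce284, fdae2f9} — 12 commits.

12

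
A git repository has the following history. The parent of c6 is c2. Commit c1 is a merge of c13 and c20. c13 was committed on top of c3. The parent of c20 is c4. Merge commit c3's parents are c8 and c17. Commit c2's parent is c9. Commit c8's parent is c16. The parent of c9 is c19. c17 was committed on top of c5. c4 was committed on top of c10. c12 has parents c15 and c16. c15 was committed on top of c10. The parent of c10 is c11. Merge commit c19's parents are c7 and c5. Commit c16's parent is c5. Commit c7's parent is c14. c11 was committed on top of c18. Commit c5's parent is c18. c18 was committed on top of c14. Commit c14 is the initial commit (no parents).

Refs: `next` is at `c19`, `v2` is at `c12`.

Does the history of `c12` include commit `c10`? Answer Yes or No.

Yes

Ancestors of c12 (commits reachable by following parents): {c10, c11, c12, c14, c15, c16, c18, c5}.
c10 is in that set, so it is an ancestor of c12.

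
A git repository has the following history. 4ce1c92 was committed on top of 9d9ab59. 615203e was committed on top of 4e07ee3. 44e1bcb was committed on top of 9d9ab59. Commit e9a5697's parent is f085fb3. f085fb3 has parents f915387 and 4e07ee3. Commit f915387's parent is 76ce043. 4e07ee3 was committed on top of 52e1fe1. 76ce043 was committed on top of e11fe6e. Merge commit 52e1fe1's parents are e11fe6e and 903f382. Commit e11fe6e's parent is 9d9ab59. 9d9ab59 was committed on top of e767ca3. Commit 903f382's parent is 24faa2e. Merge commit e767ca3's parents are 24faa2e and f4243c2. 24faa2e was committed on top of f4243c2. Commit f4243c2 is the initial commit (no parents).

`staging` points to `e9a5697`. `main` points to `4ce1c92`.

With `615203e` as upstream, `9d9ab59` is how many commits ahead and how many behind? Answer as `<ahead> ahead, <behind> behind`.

Reachable from 9d9ab59: {24faa2e, 9d9ab59, e767ca3, f4243c2}.
Reachable from 615203e: {24faa2e, 4e07ee3, 52e1fe1, 615203e, 903f382, 9d9ab59, e11fe6e, e767ca3, f4243c2}.
Only in 9d9ab59's history (ahead): {} — 0.
Only in 615203e's history (behind): {4e07ee3, 52e1fe1, 615203e, 903f382, e11fe6e} — 5.

0 ahead, 5 behind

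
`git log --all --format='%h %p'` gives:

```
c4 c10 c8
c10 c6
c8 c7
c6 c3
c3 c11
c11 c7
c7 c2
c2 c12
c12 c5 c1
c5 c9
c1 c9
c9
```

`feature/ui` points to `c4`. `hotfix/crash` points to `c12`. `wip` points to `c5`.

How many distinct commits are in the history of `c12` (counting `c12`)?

4

Walking parent pointers from c12: reachable set = {c1, c12, c5, c9}.
That is 4 commits.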